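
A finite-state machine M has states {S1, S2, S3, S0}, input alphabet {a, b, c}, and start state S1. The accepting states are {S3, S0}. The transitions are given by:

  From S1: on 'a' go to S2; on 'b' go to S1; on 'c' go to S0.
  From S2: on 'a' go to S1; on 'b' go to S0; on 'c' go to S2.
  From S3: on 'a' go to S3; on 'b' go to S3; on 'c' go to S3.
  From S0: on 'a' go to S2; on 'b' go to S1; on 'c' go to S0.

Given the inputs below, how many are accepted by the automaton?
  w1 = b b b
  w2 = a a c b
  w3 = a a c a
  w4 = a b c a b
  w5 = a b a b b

1

w1: S1 → S1 → S1 → S1  → end S1, rejected
w2: S1 → S2 → S1 → S0 → S1  → end S1, rejected
w3: S1 → S2 → S1 → S0 → S2  → end S2, rejected
w4: S1 → S2 → S0 → S0 → S2 → S0  → end S0, accepted
w5: S1 → S2 → S0 → S2 → S0 → S1  → end S1, rejected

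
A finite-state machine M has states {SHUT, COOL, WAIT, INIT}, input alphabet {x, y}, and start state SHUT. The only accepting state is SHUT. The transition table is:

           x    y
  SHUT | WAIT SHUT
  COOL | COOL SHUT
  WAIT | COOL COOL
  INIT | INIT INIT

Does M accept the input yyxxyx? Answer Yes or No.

Trace: SHUT -y-> SHUT -y-> SHUT -x-> WAIT -x-> COOL -y-> SHUT -x-> WAIT
End state WAIT is not accepting.

No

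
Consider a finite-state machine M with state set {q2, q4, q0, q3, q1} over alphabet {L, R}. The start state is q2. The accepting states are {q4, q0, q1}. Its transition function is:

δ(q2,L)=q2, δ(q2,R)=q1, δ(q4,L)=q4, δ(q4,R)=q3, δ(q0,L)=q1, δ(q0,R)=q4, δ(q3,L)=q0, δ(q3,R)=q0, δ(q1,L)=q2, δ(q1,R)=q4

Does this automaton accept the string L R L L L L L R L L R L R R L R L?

Yes

start at q2
read 'L': q2 → q2
read 'R': q2 → q1
read 'L': q1 → q2
read 'L': q2 → q2
read 'L': q2 → q2
read 'L': q2 → q2
read 'L': q2 → q2
read 'R': q2 → q1
read 'L': q1 → q2
read 'L': q2 → q2
read 'R': q2 → q1
read 'L': q1 → q2
read 'R': q2 → q1
read 'R': q1 → q4
read 'L': q4 → q4
read 'R': q4 → q3
read 'L': q3 → q0
End state q0 is accepting.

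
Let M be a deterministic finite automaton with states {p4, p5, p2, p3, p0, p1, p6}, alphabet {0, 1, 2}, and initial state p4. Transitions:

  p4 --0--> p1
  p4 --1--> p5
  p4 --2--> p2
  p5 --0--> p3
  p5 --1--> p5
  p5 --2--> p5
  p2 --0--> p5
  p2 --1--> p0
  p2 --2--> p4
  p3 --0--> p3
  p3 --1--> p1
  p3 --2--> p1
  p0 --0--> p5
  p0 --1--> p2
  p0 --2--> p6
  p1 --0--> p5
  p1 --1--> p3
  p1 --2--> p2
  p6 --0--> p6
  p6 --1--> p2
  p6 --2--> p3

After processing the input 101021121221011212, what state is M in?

start at p4
read '1': p4 → p5
read '0': p5 → p3
read '1': p3 → p1
read '0': p1 → p5
read '2': p5 → p5
read '1': p5 → p5
read '1': p5 → p5
read '2': p5 → p5
read '1': p5 → p5
read '2': p5 → p5
read '2': p5 → p5
read '1': p5 → p5
read '0': p5 → p3
read '1': p3 → p1
read '1': p1 → p3
read '2': p3 → p1
read '1': p1 → p3
read '2': p3 → p1

p1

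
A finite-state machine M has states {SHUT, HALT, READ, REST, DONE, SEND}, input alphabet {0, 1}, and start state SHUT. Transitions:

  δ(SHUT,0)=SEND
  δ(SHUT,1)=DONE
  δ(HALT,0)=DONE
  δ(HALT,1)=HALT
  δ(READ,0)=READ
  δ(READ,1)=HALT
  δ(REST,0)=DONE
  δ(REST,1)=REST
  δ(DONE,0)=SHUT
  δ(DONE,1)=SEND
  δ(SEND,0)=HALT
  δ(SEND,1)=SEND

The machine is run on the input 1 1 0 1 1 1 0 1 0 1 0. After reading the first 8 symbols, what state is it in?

SHUT → DONE → SEND → HALT → HALT → HALT → HALT → DONE → SEND
After 8 symbols: SEND.

SEND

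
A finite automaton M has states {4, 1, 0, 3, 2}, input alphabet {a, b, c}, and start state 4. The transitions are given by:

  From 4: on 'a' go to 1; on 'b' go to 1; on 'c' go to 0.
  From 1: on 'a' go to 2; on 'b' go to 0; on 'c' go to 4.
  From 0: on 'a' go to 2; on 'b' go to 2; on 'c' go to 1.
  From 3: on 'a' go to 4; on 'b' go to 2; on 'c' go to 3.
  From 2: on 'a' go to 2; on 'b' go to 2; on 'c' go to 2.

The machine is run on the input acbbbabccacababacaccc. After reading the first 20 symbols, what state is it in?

2

start at 4
read 'a': 4 → 1
read 'c': 1 → 4
read 'b': 4 → 1
read 'b': 1 → 0
read 'b': 0 → 2
read 'a': 2 → 2
read 'b': 2 → 2
read 'c': 2 → 2
read 'c': 2 → 2
read 'a': 2 → 2
read 'c': 2 → 2
read 'a': 2 → 2
read 'b': 2 → 2
read 'a': 2 → 2
read 'b': 2 → 2
read 'a': 2 → 2
read 'c': 2 → 2
read 'a': 2 → 2
read 'c': 2 → 2
read 'c': 2 → 2
After 20 symbols: 2.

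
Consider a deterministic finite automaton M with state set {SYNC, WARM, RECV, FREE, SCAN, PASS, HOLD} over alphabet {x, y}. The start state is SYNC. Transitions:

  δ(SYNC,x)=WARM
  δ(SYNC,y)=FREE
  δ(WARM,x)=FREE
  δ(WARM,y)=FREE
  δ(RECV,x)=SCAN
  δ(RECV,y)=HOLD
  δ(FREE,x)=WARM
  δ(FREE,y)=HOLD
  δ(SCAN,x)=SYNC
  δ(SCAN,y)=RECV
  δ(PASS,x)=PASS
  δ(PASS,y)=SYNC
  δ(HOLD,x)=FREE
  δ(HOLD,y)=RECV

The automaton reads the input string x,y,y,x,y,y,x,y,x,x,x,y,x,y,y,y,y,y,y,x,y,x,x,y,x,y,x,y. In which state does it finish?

start at SYNC
read 'x': SYNC → WARM
read 'y': WARM → FREE
read 'y': FREE → HOLD
read 'x': HOLD → FREE
read 'y': FREE → HOLD
read 'y': HOLD → RECV
read 'x': RECV → SCAN
read 'y': SCAN → RECV
read 'x': RECV → SCAN
read 'x': SCAN → SYNC
read 'x': SYNC → WARM
read 'y': WARM → FREE
read 'x': FREE → WARM
read 'y': WARM → FREE
read 'y': FREE → HOLD
read 'y': HOLD → RECV
read 'y': RECV → HOLD
read 'y': HOLD → RECV
read 'y': RECV → HOLD
read 'x': HOLD → FREE
read 'y': FREE → HOLD
read 'x': HOLD → FREE
read 'x': FREE → WARM
read 'y': WARM → FREE
read 'x': FREE → WARM
read 'y': WARM → FREE
read 'x': FREE → WARM
read 'y': WARM → FREE

FREE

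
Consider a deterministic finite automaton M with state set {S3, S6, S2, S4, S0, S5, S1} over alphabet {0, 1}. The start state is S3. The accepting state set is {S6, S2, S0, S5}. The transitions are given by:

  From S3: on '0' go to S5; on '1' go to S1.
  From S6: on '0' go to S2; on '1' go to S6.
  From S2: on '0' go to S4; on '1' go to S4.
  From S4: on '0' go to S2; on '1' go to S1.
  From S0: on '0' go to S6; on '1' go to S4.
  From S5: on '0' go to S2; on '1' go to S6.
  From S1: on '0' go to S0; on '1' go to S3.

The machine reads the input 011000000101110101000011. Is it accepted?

start at S3
read '0': S3 → S5
read '1': S5 → S6
read '1': S6 → S6
read '0': S6 → S2
read '0': S2 → S4
read '0': S4 → S2
read '0': S2 → S4
read '0': S4 → S2
read '0': S2 → S4
read '1': S4 → S1
read '0': S1 → S0
read '1': S0 → S4
read '1': S4 → S1
read '1': S1 → S3
read '0': S3 → S5
read '1': S5 → S6
read '0': S6 → S2
read '1': S2 → S4
read '0': S4 → S2
read '0': S2 → S4
read '0': S4 → S2
read '0': S2 → S4
read '1': S4 → S1
read '1': S1 → S3
End state S3 is not accepting.

No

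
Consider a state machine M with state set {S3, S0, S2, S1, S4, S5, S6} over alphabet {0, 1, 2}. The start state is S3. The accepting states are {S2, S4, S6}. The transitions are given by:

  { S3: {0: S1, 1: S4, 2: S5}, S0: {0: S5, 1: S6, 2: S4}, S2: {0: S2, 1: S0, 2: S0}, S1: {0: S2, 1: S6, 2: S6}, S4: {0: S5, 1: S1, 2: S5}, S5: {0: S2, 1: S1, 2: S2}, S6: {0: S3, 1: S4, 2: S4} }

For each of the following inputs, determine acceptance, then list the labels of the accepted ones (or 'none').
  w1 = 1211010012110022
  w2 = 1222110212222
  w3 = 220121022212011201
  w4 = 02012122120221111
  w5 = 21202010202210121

w1: Trace: S3 -1-> S4 -2-> S5 -1-> S1 -1-> S6 -0-> S3 -1-> S4 -0-> S5 -0-> S2 -1-> S0 -2-> S4 -1-> S1 -1-> S6 -0-> S3 -0-> S1 -2-> S6 -2-> S4  → end S4, accepted
w2: Trace: S3 -1-> S4 -2-> S5 -2-> S2 -2-> S0 -1-> S6 -1-> S4 -0-> S5 -2-> S2 -1-> S0 -2-> S4 -2-> S5 -2-> S2 -2-> S0  → end S0, rejected
w3: Trace: S3 -2-> S5 -2-> S2 -0-> S2 -1-> S0 -2-> S4 -1-> S1 -0-> S2 -2-> S0 -2-> S4 -2-> S5 -1-> S1 -2-> S6 -0-> S3 -1-> S4 -1-> S1 -2-> S6 -0-> S3 -1-> S4  → end S4, accepted
w4: Trace: S3 -0-> S1 -2-> S6 -0-> S3 -1-> S4 -2-> S5 -1-> S1 -2-> S6 -2-> S4 -1-> S1 -2-> S6 -0-> S3 -2-> S5 -2-> S2 -1-> S0 -1-> S6 -1-> S4 -1-> S1  → end S1, rejected
w5: Trace: S3 -2-> S5 -1-> S1 -2-> S6 -0-> S3 -2-> S5 -0-> S2 -1-> S0 -0-> S5 -2-> S2 -0-> S2 -2-> S0 -2-> S4 -1-> S1 -0-> S2 -1-> S0 -2-> S4 -1-> S1  → end S1, rejected

w1, w3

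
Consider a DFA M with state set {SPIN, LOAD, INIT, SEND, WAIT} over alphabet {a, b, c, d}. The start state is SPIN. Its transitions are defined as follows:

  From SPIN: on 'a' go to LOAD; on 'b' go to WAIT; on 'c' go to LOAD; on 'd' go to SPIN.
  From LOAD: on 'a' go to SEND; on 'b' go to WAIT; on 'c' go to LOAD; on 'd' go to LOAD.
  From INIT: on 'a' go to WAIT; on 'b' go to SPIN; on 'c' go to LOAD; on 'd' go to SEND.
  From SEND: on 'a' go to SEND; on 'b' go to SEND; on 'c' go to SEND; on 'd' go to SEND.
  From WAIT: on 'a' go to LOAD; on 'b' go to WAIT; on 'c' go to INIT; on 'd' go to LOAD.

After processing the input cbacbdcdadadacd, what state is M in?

start at SPIN
read 'c': SPIN → LOAD
read 'b': LOAD → WAIT
read 'a': WAIT → LOAD
read 'c': LOAD → LOAD
read 'b': LOAD → WAIT
read 'd': WAIT → LOAD
read 'c': LOAD → LOAD
read 'd': LOAD → LOAD
read 'a': LOAD → SEND
read 'd': SEND → SEND
read 'a': SEND → SEND
read 'd': SEND → SEND
read 'a': SEND → SEND
read 'c': SEND → SEND
read 'd': SEND → SEND

SEND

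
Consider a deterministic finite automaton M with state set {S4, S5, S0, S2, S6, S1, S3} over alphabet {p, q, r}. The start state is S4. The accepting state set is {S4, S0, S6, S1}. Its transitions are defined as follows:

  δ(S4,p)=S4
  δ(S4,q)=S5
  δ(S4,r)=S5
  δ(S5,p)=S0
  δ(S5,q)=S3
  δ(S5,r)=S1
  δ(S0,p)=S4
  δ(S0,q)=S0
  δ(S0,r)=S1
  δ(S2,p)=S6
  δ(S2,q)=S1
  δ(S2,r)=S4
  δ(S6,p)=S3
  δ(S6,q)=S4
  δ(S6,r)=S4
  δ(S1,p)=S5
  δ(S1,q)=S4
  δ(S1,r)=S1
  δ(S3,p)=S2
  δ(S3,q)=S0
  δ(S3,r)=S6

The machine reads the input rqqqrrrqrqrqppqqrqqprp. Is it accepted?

No

start at S4
read 'r': S4 → S5
read 'q': S5 → S3
read 'q': S3 → S0
read 'q': S0 → S0
read 'r': S0 → S1
read 'r': S1 → S1
read 'r': S1 → S1
read 'q': S1 → S4
read 'r': S4 → S5
read 'q': S5 → S3
read 'r': S3 → S6
read 'q': S6 → S4
read 'p': S4 → S4
read 'p': S4 → S4
read 'q': S4 → S5
read 'q': S5 → S3
read 'r': S3 → S6
read 'q': S6 → S4
read 'q': S4 → S5
read 'p': S5 → S0
read 'r': S0 → S1
read 'p': S1 → S5
End state S5 is not accepting.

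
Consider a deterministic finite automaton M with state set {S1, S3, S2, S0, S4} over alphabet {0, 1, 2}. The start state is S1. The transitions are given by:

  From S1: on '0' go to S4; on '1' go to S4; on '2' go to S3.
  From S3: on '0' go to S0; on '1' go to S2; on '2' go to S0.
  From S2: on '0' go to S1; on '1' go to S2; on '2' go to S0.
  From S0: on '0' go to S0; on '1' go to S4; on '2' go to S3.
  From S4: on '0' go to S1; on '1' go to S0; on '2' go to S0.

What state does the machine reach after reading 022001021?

S1 → S4 → S0 → S3 → S0 → S0 → S4 → S1 → S3 → S2

S2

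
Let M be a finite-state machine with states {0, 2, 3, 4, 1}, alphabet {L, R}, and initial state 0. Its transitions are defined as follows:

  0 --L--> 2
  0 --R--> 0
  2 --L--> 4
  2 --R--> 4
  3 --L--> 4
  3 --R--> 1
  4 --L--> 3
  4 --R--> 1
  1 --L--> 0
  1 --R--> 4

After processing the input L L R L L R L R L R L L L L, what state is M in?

4

start at 0
read 'L': 0 → 2
read 'L': 2 → 4
read 'R': 4 → 1
read 'L': 1 → 0
read 'L': 0 → 2
read 'R': 2 → 4
read 'L': 4 → 3
read 'R': 3 → 1
read 'L': 1 → 0
read 'R': 0 → 0
read 'L': 0 → 2
read 'L': 2 → 4
read 'L': 4 → 3
read 'L': 3 → 4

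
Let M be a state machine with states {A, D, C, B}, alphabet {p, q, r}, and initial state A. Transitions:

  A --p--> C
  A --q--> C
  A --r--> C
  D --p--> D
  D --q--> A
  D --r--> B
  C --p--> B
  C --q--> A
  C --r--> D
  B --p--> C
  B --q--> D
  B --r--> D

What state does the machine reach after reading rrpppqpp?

B

Trace: A -r-> C -r-> D -p-> D -p-> D -p-> D -q-> A -p-> C -p-> B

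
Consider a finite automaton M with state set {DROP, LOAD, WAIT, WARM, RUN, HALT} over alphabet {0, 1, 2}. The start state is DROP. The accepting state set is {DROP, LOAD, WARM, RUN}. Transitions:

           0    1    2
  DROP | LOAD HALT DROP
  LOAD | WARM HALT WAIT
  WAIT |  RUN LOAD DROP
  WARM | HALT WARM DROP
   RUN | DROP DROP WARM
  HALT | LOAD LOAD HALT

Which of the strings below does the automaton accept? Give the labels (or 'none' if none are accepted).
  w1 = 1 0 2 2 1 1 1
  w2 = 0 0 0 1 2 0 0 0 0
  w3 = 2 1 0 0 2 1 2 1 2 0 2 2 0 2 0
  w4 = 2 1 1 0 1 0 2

w1:
  start at DROP
  read '1': DROP → HALT
  read '0': HALT → LOAD
  read '2': LOAD → WAIT
  read '2': WAIT → DROP
  read '1': DROP → HALT
  read '1': HALT → LOAD
  read '1': LOAD → HALT
  end HALT, rejected
w2:
  start at DROP
  read '0': DROP → LOAD
  read '0': LOAD → WARM
  read '0': WARM → HALT
  read '1': HALT → LOAD
  read '2': LOAD → WAIT
  read '0': WAIT → RUN
  read '0': RUN → DROP
  read '0': DROP → LOAD
  read '0': LOAD → WARM
  end WARM, accepted
w3:
  start at DROP
  read '2': DROP → DROP
  read '1': DROP → HALT
  read '0': HALT → LOAD
  read '0': LOAD → WARM
  read '2': WARM → DROP
  read '1': DROP → HALT
  read '2': HALT → HALT
  read '1': HALT → LOAD
  read '2': LOAD → WAIT
  read '0': WAIT → RUN
  read '2': RUN → WARM
  read '2': WARM → DROP
  read '0': DROP → LOAD
  read '2': LOAD → WAIT
  read '0': WAIT → RUN
  end RUN, accepted
w4:
  start at DROP
  read '2': DROP → DROP
  read '1': DROP → HALT
  read '1': HALT → LOAD
  read '0': LOAD → WARM
  read '1': WARM → WARM
  read '0': WARM → HALT
  read '2': HALT → HALT
  end HALT, rejected

w2, w3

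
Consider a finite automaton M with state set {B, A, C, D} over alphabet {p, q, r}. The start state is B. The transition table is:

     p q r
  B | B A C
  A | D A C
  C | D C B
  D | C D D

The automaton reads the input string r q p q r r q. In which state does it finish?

Trace: B -r-> C -q-> C -p-> D -q-> D -r-> D -r-> D -q-> D

D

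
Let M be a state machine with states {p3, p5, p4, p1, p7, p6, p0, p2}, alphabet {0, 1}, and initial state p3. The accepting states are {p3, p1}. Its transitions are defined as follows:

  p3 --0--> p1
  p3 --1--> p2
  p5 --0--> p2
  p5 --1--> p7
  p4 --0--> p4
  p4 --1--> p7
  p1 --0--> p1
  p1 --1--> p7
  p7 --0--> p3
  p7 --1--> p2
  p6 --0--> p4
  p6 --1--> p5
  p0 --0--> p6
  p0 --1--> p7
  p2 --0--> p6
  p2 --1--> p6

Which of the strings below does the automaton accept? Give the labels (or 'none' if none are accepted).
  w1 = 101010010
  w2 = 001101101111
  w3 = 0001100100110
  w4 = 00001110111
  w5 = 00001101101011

w1

w1: p3 → p2 → p6 → p5 → p2 → p6 → p4 → p4 → p7 → p3  → end p3, accepted
w2: p3 → p1 → p1 → p7 → p2 → p6 → p5 → p7 → p3 → p2 → p6 → p5 → p7  → end p7, rejected
w3: p3 → p1 → p1 → p1 → p7 → p2 → p6 → p4 → p7 → p3 → p1 → p7 → p2 → p6  → end p6, rejected
w4: p3 → p1 → p1 → p1 → p1 → p7 → p2 → p6 → p4 → p7 → p2 → p6  → end p6, rejected
w5: p3 → p1 → p1 → p1 → p1 → p7 → p2 → p6 → p5 → p7 → p3 → p2 → p6 → p5 → p7  → end p7, rejected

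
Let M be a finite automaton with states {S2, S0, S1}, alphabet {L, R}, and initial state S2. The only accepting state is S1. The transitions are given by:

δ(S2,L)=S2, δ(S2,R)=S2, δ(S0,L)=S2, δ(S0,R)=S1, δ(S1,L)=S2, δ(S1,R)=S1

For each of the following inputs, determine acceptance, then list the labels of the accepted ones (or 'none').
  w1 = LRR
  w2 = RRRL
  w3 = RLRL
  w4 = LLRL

w1:
  start at S2
  read 'L': S2 → S2
  read 'R': S2 → S2
  read 'R': S2 → S2
  end S2, rejected
w2:
  start at S2
  read 'R': S2 → S2
  read 'R': S2 → S2
  read 'R': S2 → S2
  read 'L': S2 → S2
  end S2, rejected
w3:
  start at S2
  read 'R': S2 → S2
  read 'L': S2 → S2
  read 'R': S2 → S2
  read 'L': S2 → S2
  end S2, rejected
w4:
  start at S2
  read 'L': S2 → S2
  read 'L': S2 → S2
  read 'R': S2 → S2
  read 'L': S2 → S2
  end S2, rejected

none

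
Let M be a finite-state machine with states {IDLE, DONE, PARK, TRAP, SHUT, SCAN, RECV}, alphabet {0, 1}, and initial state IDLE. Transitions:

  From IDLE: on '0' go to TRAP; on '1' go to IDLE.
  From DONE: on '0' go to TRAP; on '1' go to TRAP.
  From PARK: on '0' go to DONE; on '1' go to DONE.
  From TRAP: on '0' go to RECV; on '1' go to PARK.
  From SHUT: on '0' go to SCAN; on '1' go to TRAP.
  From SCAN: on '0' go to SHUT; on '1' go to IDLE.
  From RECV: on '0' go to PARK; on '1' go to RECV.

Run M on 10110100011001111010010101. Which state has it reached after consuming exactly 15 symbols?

Trace: IDLE -1-> IDLE -0-> TRAP -1-> PARK -1-> DONE -0-> TRAP -1-> PARK -0-> DONE -0-> TRAP -0-> RECV -1-> RECV -1-> RECV -0-> PARK -0-> DONE -1-> TRAP -1-> PARK
After 15 symbols: PARK.

PARK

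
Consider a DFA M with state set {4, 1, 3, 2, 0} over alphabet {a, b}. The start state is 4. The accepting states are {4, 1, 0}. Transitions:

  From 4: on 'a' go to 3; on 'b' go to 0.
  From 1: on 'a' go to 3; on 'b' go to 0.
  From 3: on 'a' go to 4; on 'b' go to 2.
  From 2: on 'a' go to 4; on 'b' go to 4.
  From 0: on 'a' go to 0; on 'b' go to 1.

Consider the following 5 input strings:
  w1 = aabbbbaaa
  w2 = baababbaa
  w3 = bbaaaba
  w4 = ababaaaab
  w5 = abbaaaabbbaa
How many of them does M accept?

4

w1:
  start at 4
  read 'a': 4 → 3
  read 'a': 3 → 4
  read 'b': 4 → 0
  read 'b': 0 → 1
  read 'b': 1 → 0
  read 'b': 0 → 1
  read 'a': 1 → 3
  read 'a': 3 → 4
  read 'a': 4 → 3
  end 3, rejected
w2:
  start at 4
  read 'b': 4 → 0
  read 'a': 0 → 0
  read 'a': 0 → 0
  read 'b': 0 → 1
  read 'a': 1 → 3
  read 'b': 3 → 2
  read 'b': 2 → 4
  read 'a': 4 → 3
  read 'a': 3 → 4
  end 4, accepted
w3:
  start at 4
  read 'b': 4 → 0
  read 'b': 0 → 1
  read 'a': 1 → 3
  read 'a': 3 → 4
  read 'a': 4 → 3
  read 'b': 3 → 2
  read 'a': 2 → 4
  end 4, accepted
w4:
  start at 4
  read 'a': 4 → 3
  read 'b': 3 → 2
  read 'a': 2 → 4
  read 'b': 4 → 0
  read 'a': 0 → 0
  read 'a': 0 → 0
  read 'a': 0 → 0
  read 'a': 0 → 0
  read 'b': 0 → 1
  end 1, accepted
w5:
  start at 4
  read 'a': 4 → 3
  read 'b': 3 → 2
  read 'b': 2 → 4
  read 'a': 4 → 3
  read 'a': 3 → 4
  read 'a': 4 → 3
  read 'a': 3 → 4
  read 'b': 4 → 0
  read 'b': 0 → 1
  read 'b': 1 → 0
  read 'a': 0 → 0
  read 'a': 0 → 0
  end 0, accepted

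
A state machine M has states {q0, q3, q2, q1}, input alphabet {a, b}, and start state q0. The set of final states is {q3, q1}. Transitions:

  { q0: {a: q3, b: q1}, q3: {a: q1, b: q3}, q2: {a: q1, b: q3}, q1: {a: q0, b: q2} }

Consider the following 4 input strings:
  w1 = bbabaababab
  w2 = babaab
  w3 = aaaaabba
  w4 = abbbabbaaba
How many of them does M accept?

w1:
  start at q0
  read 'b': q0 → q1
  read 'b': q1 → q2
  read 'a': q2 → q1
  read 'b': q1 → q2
  read 'a': q2 → q1
  read 'a': q1 → q0
  read 'b': q0 → q1
  read 'a': q1 → q0
  read 'b': q0 → q1
  read 'a': q1 → q0
  read 'b': q0 → q1
  end q1, accepted
w2:
  start at q0
  read 'b': q0 → q1
  read 'a': q1 → q0
  read 'b': q0 → q1
  read 'a': q1 → q0
  read 'a': q0 → q3
  read 'b': q3 → q3
  end q3, accepted
w3:
  start at q0
  read 'a': q0 → q3
  read 'a': q3 → q1
  read 'a': q1 → q0
  read 'a': q0 → q3
  read 'a': q3 → q1
  read 'b': q1 → q2
  read 'b': q2 → q3
  read 'a': q3 → q1
  end q1, accepted
w4:
  start at q0
  read 'a': q0 → q3
  read 'b': q3 → q3
  read 'b': q3 → q3
  read 'b': q3 → q3
  read 'a': q3 → q1
  read 'b': q1 → q2
  read 'b': q2 → q3
  read 'a': q3 → q1
  read 'a': q1 → q0
  read 'b': q0 → q1
  read 'a': q1 → q0
  end q0, rejected

3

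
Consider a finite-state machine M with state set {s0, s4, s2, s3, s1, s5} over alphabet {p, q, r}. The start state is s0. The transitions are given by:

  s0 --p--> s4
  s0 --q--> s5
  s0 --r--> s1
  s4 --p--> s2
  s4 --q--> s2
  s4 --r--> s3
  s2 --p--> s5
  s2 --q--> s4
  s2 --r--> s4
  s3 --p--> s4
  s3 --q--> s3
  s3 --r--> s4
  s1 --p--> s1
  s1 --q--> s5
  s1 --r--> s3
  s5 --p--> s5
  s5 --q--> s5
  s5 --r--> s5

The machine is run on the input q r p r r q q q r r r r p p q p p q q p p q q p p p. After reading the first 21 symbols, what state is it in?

Trace: s0 -q-> s5 -r-> s5 -p-> s5 -r-> s5 -r-> s5 -q-> s5 -q-> s5 -q-> s5 -r-> s5 -r-> s5 -r-> s5 -r-> s5 -p-> s5 -p-> s5 -q-> s5 -p-> s5 -p-> s5 -q-> s5 -q-> s5 -p-> s5 -p-> s5
After 21 symbols: s5.

s5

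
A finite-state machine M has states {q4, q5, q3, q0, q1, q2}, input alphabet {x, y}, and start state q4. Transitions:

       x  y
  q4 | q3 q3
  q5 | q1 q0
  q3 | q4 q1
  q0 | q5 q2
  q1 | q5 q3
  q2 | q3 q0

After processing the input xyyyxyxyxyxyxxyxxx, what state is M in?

Trace: q4 -x-> q3 -y-> q1 -y-> q3 -y-> q1 -x-> q5 -y-> q0 -x-> q5 -y-> q0 -x-> q5 -y-> q0 -x-> q5 -y-> q0 -x-> q5 -x-> q1 -y-> q3 -x-> q4 -x-> q3 -x-> q4

q4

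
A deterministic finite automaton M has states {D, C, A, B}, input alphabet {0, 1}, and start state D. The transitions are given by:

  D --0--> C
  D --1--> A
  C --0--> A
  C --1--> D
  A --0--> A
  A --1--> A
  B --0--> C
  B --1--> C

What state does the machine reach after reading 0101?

Trace: D -0-> C -1-> D -0-> C -1-> D

D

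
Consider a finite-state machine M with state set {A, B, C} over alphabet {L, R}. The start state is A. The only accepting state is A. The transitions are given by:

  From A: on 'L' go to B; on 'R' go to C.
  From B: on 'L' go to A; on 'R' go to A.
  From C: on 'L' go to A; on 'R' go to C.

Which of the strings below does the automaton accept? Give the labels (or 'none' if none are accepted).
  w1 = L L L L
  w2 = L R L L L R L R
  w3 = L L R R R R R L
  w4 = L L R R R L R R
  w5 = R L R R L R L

w1, w2, w3, w5

w1: A → B → A → B → A  → end A, accepted
w2: A → B → A → B → A → B → A → B → A  → end A, accepted
w3: A → B → A → C → C → C → C → C → A  → end A, accepted
w4: A → B → A → C → C → C → A → C → C  → end C, rejected
w5: A → C → A → C → C → A → C → A  → end A, accepted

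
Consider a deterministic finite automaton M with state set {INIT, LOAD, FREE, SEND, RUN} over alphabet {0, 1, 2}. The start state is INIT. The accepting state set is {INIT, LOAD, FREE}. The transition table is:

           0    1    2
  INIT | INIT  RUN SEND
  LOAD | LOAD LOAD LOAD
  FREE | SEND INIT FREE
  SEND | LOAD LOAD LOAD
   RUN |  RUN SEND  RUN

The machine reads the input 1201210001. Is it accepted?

Yes

INIT → RUN → RUN → RUN → SEND → LOAD → LOAD → LOAD → LOAD → LOAD → LOAD
End state LOAD is accepting.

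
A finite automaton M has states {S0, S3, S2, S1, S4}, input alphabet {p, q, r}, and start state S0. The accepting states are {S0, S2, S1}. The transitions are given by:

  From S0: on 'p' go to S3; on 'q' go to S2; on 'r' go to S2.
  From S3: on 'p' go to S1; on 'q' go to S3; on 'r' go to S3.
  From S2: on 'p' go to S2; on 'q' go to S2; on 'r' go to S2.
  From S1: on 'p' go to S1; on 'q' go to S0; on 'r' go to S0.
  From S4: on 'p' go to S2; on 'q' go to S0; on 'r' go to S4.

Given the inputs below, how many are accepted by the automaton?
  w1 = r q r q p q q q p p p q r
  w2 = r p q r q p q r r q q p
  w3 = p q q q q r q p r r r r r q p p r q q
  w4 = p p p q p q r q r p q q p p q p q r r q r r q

4

w1: Trace: S0 -r-> S2 -q-> S2 -r-> S2 -q-> S2 -p-> S2 -q-> S2 -q-> S2 -q-> S2 -p-> S2 -p-> S2 -p-> S2 -q-> S2 -r-> S2  → end S2, accepted
w2: Trace: S0 -r-> S2 -p-> S2 -q-> S2 -r-> S2 -q-> S2 -p-> S2 -q-> S2 -r-> S2 -r-> S2 -q-> S2 -q-> S2 -p-> S2  → end S2, accepted
w3: Trace: S0 -p-> S3 -q-> S3 -q-> S3 -q-> S3 -q-> S3 -r-> S3 -q-> S3 -p-> S1 -r-> S0 -r-> S2 -r-> S2 -r-> S2 -r-> S2 -q-> S2 -p-> S2 -p-> S2 -r-> S2 -q-> S2 -q-> S2  → end S2, accepted
w4: Trace: S0 -p-> S3 -p-> S1 -p-> S1 -q-> S0 -p-> S3 -q-> S3 -r-> S3 -q-> S3 -r-> S3 -p-> S1 -q-> S0 -q-> S2 -p-> S2 -p-> S2 -q-> S2 -p-> S2 -q-> S2 -r-> S2 -r-> S2 -q-> S2 -r-> S2 -r-> S2 -q-> S2  → end S2, accepted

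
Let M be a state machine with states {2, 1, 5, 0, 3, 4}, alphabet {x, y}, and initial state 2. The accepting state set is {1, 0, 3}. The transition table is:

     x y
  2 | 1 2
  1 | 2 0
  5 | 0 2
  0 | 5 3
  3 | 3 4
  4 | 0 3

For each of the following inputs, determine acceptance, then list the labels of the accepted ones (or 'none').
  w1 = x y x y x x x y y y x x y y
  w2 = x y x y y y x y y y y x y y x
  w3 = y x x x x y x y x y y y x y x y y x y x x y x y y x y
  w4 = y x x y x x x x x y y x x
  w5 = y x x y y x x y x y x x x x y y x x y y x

w2, w4, w5

w1: 2 → 1 → 0 → 5 → 2 → 1 → 2 → 1 → 0 → 3 → 4 → 0 → 5 → 2 → 2  → end 2, rejected
w2: 2 → 1 → 0 → 5 → 2 → 2 → 2 → 1 → 0 → 3 → 4 → 3 → 3 → 4 → 3 → 3  → end 3, accepted
w3: 2 → 2 → 1 → 2 → 1 → 2 → 2 → 1 → 0 → 5 → 2 → 2 → 2 → 1 → 0 → 5 → 2 → 2 → 1 → 0 → 5 → 0 → 3 → 3 → 4 → 3 → 3 → 4  → end 4, rejected
w4: 2 → 2 → 1 → 2 → 2 → 1 → 2 → 1 → 2 → 1 → 0 → 3 → 3 → 3  → end 3, accepted
w5: 2 → 2 → 1 → 2 → 2 → 2 → 1 → 2 → 2 → 1 → 0 → 5 → 0 → 5 → 0 → 3 → 4 → 0 → 5 → 2 → 2 → 1  → end 1, accepted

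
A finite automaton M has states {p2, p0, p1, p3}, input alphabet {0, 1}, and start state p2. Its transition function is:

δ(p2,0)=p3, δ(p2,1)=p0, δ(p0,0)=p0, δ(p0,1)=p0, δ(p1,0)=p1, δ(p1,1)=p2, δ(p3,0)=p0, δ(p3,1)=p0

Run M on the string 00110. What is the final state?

start at p2
read '0': p2 → p3
read '0': p3 → p0
read '1': p0 → p0
read '1': p0 → p0
read '0': p0 → p0

p0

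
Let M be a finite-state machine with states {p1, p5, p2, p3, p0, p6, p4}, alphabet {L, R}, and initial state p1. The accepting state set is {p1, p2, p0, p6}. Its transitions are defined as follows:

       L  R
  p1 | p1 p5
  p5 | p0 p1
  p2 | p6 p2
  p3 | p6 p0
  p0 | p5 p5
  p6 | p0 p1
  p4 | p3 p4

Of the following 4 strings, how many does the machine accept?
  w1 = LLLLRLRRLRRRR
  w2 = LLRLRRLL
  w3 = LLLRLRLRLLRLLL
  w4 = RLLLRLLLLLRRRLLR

w1:
  start at p1
  read 'L': p1 → p1
  read 'L': p1 → p1
  read 'L': p1 → p1
  read 'L': p1 → p1
  read 'R': p1 → p5
  read 'L': p5 → p0
  read 'R': p0 → p5
  read 'R': p5 → p1
  read 'L': p1 → p1
  read 'R': p1 → p5
  read 'R': p5 → p1
  read 'R': p1 → p5
  read 'R': p5 → p1
  end p1, accepted
w2:
  start at p1
  read 'L': p1 → p1
  read 'L': p1 → p1
  read 'R': p1 → p5
  read 'L': p5 → p0
  read 'R': p0 → p5
  read 'R': p5 → p1
  read 'L': p1 → p1
  read 'L': p1 → p1
  end p1, accepted
w3:
  start at p1
  read 'L': p1 → p1
  read 'L': p1 → p1
  read 'L': p1 → p1
  read 'R': p1 → p5
  read 'L': p5 → p0
  read 'R': p0 → p5
  read 'L': p5 → p0
  read 'R': p0 → p5
  read 'L': p5 → p0
  read 'L': p0 → p5
  read 'R': p5 → p1
  read 'L': p1 → p1
  read 'L': p1 → p1
  read 'L': p1 → p1
  end p1, accepted
w4:
  start at p1
  read 'R': p1 → p5
  read 'L': p5 → p0
  read 'L': p0 → p5
  read 'L': p5 → p0
  read 'R': p0 → p5
  read 'L': p5 → p0
  read 'L': p0 → p5
  read 'L': p5 → p0
  read 'L': p0 → p5
  read 'L': p5 → p0
  read 'R': p0 → p5
  read 'R': p5 → p1
  read 'R': p1 → p5
  read 'L': p5 → p0
  read 'L': p0 → p5
  read 'R': p5 → p1
  end p1, accepted

4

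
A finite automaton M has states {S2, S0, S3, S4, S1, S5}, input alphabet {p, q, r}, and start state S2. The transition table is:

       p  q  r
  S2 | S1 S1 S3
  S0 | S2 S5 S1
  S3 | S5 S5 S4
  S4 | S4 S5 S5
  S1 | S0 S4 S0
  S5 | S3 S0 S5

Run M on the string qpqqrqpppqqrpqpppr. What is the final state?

S4

start at S2
read 'q': S2 → S1
read 'p': S1 → S0
read 'q': S0 → S5
read 'q': S5 → S0
read 'r': S0 → S1
read 'q': S1 → S4
read 'p': S4 → S4
read 'p': S4 → S4
read 'p': S4 → S4
read 'q': S4 → S5
read 'q': S5 → S0
read 'r': S0 → S1
read 'p': S1 → S0
read 'q': S0 → S5
read 'p': S5 → S3
read 'p': S3 → S5
read 'p': S5 → S3
read 'r': S3 → S4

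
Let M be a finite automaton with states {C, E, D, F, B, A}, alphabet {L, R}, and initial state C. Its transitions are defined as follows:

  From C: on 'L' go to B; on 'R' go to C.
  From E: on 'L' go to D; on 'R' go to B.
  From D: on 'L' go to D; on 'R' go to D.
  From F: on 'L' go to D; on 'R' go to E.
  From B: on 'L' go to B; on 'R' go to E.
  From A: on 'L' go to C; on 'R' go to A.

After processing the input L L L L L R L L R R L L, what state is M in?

D

Trace: C -L-> B -L-> B -L-> B -L-> B -L-> B -R-> E -L-> D -L-> D -R-> D -R-> D -L-> D -L-> D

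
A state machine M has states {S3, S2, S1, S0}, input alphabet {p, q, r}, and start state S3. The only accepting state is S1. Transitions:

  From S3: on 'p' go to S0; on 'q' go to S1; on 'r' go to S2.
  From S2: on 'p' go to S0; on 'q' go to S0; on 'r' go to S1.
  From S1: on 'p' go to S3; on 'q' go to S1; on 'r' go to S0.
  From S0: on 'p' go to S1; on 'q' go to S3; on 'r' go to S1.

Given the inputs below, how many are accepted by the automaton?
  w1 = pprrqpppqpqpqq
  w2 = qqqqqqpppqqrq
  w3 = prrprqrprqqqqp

1

w1: S3 → S0 → S1 → S0 → S1 → S1 → S3 → S0 → S1 → S1 → S3 → S1 → S3 → S1 → S1  → end S1, accepted
w2: S3 → S1 → S1 → S1 → S1 → S1 → S1 → S3 → S0 → S1 → S1 → S1 → S0 → S3  → end S3, rejected
w3: S3 → S0 → S1 → S0 → S1 → S0 → S3 → S2 → S0 → S1 → S1 → S1 → S1 → S1 → S3  → end S3, rejected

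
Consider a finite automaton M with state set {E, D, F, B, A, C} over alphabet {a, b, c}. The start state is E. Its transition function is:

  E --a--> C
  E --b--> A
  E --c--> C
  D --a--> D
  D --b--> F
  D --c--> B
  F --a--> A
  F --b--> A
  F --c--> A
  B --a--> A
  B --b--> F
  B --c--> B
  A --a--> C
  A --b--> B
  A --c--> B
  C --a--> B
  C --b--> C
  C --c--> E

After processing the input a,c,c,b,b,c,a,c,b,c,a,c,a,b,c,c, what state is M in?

B

Trace: E -a-> C -c-> E -c-> C -b-> C -b-> C -c-> E -a-> C -c-> E -b-> A -c-> B -a-> A -c-> B -a-> A -b-> B -c-> B -c-> B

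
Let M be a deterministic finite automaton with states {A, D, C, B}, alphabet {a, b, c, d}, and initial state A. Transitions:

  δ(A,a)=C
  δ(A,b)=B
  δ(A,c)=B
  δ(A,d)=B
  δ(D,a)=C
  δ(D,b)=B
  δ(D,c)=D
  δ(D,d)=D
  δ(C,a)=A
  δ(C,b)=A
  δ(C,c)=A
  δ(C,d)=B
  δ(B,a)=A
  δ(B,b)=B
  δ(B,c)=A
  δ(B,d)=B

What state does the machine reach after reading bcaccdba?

A

Trace: A -b-> B -c-> A -a-> C -c-> A -c-> B -d-> B -b-> B -a-> A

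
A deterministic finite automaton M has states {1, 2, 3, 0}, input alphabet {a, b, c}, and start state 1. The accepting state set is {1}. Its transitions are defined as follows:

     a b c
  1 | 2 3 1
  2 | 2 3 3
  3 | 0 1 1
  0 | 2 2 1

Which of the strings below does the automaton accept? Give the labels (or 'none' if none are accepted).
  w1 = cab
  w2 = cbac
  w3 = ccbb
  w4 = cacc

w2, w3, w4

w1: Trace: 1 -c-> 1 -a-> 2 -b-> 3  → end 3, rejected
w2: Trace: 1 -c-> 1 -b-> 3 -a-> 0 -c-> 1  → end 1, accepted
w3: Trace: 1 -c-> 1 -c-> 1 -b-> 3 -b-> 1  → end 1, accepted
w4: Trace: 1 -c-> 1 -a-> 2 -c-> 3 -c-> 1  → end 1, accepted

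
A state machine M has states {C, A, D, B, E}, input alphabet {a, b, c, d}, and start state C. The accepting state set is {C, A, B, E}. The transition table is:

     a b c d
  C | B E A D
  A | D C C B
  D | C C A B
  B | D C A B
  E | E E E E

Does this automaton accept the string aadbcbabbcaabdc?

Yes

Trace: C -a-> B -a-> D -d-> B -b-> C -c-> A -b-> C -a-> B -b-> C -b-> E -c-> E -a-> E -a-> E -b-> E -d-> E -c-> E
End state E is accepting.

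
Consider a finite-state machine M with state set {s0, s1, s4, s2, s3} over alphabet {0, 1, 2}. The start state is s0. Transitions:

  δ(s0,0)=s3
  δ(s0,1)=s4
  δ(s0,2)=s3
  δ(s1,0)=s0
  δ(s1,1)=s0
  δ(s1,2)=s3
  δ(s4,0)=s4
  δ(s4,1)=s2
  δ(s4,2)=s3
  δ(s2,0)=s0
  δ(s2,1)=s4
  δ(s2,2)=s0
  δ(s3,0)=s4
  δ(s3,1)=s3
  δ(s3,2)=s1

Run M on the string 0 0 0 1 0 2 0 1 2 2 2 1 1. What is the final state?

start at s0
read '0': s0 → s3
read '0': s3 → s4
read '0': s4 → s4
read '1': s4 → s2
read '0': s2 → s0
read '2': s0 → s3
read '0': s3 → s4
read '1': s4 → s2
read '2': s2 → s0
read '2': s0 → s3
read '2': s3 → s1
read '1': s1 → s0
read '1': s0 → s4

s4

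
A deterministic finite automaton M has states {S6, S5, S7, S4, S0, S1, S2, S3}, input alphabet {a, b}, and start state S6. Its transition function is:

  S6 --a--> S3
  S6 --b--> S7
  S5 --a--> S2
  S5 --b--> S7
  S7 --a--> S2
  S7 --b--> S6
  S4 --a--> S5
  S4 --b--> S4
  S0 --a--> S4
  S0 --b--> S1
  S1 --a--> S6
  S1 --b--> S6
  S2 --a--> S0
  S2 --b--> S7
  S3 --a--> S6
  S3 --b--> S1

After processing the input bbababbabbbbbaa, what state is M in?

Trace: S6 -b-> S7 -b-> S6 -a-> S3 -b-> S1 -a-> S6 -b-> S7 -b-> S6 -a-> S3 -b-> S1 -b-> S6 -b-> S7 -b-> S6 -b-> S7 -a-> S2 -a-> S0

S0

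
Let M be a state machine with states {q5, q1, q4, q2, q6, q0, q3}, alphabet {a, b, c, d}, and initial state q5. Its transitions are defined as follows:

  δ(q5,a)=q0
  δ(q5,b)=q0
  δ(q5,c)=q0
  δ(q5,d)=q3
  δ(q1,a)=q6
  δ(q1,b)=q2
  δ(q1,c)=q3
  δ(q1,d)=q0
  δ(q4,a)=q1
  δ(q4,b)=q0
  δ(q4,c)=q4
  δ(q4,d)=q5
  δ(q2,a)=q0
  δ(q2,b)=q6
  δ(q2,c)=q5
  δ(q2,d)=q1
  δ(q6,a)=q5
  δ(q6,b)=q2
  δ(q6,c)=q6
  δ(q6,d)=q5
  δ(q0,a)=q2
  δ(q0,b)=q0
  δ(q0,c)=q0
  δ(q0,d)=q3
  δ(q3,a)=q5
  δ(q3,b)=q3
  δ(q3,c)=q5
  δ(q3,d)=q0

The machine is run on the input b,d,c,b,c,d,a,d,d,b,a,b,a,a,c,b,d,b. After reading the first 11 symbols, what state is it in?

q2

q5 → q0 → q3 → q5 → q0 → q0 → q3 → q5 → q3 → q0 → q0 → q2
After 11 symbols: q2.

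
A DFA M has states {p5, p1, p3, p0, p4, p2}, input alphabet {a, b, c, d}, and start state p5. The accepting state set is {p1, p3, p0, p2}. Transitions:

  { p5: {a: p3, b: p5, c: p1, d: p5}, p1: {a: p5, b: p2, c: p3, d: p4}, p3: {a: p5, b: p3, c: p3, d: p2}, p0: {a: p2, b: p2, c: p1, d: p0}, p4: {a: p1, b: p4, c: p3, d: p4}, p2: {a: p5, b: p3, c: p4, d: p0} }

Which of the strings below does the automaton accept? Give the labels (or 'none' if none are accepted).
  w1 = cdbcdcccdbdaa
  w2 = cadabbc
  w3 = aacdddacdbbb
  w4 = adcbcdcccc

w1: Trace: p5 -c-> p1 -d-> p4 -b-> p4 -c-> p3 -d-> p2 -c-> p4 -c-> p3 -c-> p3 -d-> p2 -b-> p3 -d-> p2 -a-> p5 -a-> p3  → end p3, accepted
w2: Trace: p5 -c-> p1 -a-> p5 -d-> p5 -a-> p3 -b-> p3 -b-> p3 -c-> p3  → end p3, accepted
w3: Trace: p5 -a-> p3 -a-> p5 -c-> p1 -d-> p4 -d-> p4 -d-> p4 -a-> p1 -c-> p3 -d-> p2 -b-> p3 -b-> p3 -b-> p3  → end p3, accepted
w4: Trace: p5 -a-> p3 -d-> p2 -c-> p4 -b-> p4 -c-> p3 -d-> p2 -c-> p4 -c-> p3 -c-> p3 -c-> p3  → end p3, accepted

w1, w2, w3, w4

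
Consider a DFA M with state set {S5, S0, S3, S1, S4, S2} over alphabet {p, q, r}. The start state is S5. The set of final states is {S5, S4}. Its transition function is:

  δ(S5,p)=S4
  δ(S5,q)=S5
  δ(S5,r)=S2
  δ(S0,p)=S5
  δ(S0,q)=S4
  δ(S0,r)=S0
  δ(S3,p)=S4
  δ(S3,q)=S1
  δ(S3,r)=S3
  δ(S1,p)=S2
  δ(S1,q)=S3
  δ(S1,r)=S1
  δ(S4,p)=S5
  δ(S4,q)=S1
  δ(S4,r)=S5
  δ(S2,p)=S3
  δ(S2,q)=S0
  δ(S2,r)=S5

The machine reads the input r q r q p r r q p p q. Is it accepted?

Trace: S5 -r-> S2 -q-> S0 -r-> S0 -q-> S4 -p-> S5 -r-> S2 -r-> S5 -q-> S5 -p-> S4 -p-> S5 -q-> S5
End state S5 is accepting.

Yes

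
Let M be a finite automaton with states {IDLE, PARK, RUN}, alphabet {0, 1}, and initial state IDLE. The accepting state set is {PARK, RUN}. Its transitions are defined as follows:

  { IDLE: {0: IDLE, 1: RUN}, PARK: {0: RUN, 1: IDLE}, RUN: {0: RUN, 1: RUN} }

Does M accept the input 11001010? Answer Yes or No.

Trace: IDLE -1-> RUN -1-> RUN -0-> RUN -0-> RUN -1-> RUN -0-> RUN -1-> RUN -0-> RUN
End state RUN is accepting.

Yes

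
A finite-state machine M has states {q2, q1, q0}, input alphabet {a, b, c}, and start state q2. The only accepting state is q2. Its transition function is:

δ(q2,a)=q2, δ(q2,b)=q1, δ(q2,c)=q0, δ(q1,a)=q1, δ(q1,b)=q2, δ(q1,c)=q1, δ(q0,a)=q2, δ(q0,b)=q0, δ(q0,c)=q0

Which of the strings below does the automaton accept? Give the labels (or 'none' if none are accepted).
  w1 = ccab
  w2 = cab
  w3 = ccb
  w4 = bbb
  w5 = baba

w1: q2 → q0 → q0 → q2 → q1  → end q1, rejected
w2: q2 → q0 → q2 → q1  → end q1, rejected
w3: q2 → q0 → q0 → q0  → end q0, rejected
w4: q2 → q1 → q2 → q1  → end q1, rejected
w5: q2 → q1 → q1 → q2 → q2  → end q2, accepted

w5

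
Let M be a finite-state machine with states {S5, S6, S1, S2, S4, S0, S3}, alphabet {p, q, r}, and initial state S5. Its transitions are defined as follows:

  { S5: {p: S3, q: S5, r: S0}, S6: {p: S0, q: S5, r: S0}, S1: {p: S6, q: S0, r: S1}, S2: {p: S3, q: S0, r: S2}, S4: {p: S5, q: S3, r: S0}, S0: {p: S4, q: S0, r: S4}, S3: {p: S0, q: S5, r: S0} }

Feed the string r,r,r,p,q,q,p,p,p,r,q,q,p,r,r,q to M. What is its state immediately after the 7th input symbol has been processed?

S3

S5 → S0 → S4 → S0 → S4 → S3 → S5 → S3
After 7 symbols: S3.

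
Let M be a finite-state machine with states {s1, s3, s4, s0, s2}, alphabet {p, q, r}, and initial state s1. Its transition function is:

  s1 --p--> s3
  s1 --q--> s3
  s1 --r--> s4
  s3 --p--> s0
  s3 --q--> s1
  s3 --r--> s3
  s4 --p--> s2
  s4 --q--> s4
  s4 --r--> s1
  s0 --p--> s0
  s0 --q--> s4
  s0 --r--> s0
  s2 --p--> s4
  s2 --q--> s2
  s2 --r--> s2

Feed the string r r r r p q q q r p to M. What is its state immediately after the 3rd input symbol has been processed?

Trace: s1 -r-> s4 -r-> s1 -r-> s4
After 3 symbols: s4.

s4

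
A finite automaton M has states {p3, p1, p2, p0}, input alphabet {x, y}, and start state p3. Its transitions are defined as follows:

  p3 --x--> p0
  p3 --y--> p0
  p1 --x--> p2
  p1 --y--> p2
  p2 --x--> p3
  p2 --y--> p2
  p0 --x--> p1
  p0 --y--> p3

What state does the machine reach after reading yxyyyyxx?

p0

p3 → p0 → p1 → p2 → p2 → p2 → p2 → p3 → p0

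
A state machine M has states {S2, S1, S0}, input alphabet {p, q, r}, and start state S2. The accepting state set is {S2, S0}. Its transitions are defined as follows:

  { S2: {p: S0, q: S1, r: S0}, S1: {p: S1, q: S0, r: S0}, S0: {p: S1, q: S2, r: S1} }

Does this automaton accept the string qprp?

No

S2 → S1 → S1 → S0 → S1
End state S1 is not accepting.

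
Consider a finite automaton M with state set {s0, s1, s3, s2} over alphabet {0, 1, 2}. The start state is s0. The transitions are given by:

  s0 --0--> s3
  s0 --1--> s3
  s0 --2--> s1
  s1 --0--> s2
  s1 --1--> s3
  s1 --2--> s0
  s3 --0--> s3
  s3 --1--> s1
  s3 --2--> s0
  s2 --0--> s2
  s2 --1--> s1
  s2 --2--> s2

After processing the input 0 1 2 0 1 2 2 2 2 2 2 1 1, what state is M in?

start at s0
read '0': s0 → s3
read '1': s3 → s1
read '2': s1 → s0
read '0': s0 → s3
read '1': s3 → s1
read '2': s1 → s0
read '2': s0 → s1
read '2': s1 → s0
read '2': s0 → s1
read '2': s1 → s0
read '2': s0 → s1
read '1': s1 → s3
read '1': s3 → s1

s1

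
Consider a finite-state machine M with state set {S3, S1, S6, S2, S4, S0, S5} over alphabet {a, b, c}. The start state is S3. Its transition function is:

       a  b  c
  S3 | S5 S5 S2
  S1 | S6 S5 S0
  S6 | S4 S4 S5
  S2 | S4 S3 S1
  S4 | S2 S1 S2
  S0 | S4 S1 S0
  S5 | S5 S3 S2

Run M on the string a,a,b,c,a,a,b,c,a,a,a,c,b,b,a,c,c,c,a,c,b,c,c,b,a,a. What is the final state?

S3 → S5 → S5 → S3 → S2 → S4 → S2 → S3 → S2 → S4 → S2 → S4 → S2 → S3 → S5 → S5 → S2 → S1 → S0 → S4 → S2 → S3 → S2 → S1 → S5 → S5 → S5

S5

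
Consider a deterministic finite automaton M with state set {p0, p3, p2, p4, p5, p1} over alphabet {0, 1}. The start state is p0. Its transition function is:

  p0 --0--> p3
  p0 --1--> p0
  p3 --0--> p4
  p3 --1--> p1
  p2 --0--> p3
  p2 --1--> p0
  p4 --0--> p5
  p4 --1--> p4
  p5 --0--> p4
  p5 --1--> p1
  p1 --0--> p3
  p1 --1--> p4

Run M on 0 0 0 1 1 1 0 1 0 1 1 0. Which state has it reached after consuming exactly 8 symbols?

p1

Trace: p0 -0-> p3 -0-> p4 -0-> p5 -1-> p1 -1-> p4 -1-> p4 -0-> p5 -1-> p1
After 8 symbols: p1.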